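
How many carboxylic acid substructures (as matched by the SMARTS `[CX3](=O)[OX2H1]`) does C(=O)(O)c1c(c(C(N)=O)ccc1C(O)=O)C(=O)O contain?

[CX3](=O)[OX2H1] is the SMARTS for a carboxylic acid: an sp2 carbon double-bonded to O and single-bonded to an -OH oxygen.
The molecule carries 3 separate instances of a carboxylic acid group (-C(=O)OH) meeting every constraint; each maps to a distinct set of atoms, giving 3 matches.

3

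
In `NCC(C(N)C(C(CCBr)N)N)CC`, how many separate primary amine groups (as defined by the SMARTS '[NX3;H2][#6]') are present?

[NX3;H2][#6] is the SMARTS for a primary amine: a trivalent nitrogen with two H attached to carbon.
The molecule carries 4 separate instances of a primary amino group (-NH2) meeting every constraint; each maps to a distinct set of atoms, giving 4 matches.

4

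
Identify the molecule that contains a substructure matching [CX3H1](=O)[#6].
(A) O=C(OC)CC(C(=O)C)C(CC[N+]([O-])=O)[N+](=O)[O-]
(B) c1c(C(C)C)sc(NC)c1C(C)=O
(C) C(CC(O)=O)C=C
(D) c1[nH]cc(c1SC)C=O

D

[CX3H1](=O)[#6] describes an sp2 carbon with one H, double-bonded to O and single-bonded to carbon (an aldehyde).
(A) has an acetyl/ketone group (-C(=O)CH3) but the carbonyl carbon has H0 (two carbon neighbours), not H1.
(B) has an acetyl/ketone group (-C(=O)CH3) but the carbonyl carbon has H0 (two carbon neighbours), not H1.
(C) has a carboxylic acid group (-C(=O)OH) but the carbonyl carbon has H0 and is bonded to O, not H1.
(D) contains an aldehyde (-CHO), which satisfies every atom and bond constraint.
So the answer is (D).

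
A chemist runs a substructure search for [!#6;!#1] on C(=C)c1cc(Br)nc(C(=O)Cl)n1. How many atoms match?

5

The query [!#6;!#1] means: not carbon and not hydrogen — any heteroatom.
Check the 12 heavy atoms by environment: 2× n (aromatic) → match; 4× c (aromatic) → no; 3× C → no; 1× O → match; 1× Cl → match; 1× Br → match.
Summing the matching environments: 2 + 1 + 1 + 1 = 5 matching atoms.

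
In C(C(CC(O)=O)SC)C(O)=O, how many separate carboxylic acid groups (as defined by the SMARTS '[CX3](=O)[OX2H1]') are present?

[CX3](=O)[OX2H1] is the SMARTS for a carboxylic acid: an sp2 carbon double-bonded to O and single-bonded to an -OH oxygen.
The molecule carries 2 separate instances of a carboxylic acid group (-C(=O)OH) meeting every constraint; each maps to a distinct set of atoms, giving 2 matches.

2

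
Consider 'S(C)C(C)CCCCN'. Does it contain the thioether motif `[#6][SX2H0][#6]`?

Yes

The pattern [#6][SX2H0][#6] describes an aliphatic sulfur bridging two carbons with no H on the sulfur — a thioether.
The molecule carries a methylthio ether (-SCH3), whose atoms satisfy every constraint of the query, so the pattern matches.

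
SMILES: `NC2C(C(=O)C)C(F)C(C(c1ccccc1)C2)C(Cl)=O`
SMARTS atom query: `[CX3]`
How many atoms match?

2

Check the 20 heavy atoms by environment: 7× C (X4) → no; 2× C (X3) → match; 2× O (X1) → no; 1× F (X1) → no; 1× Cl (X1) → no; 6× c (aromatic, X3) → no; 1× N (X3) → no.
That gives 2 matching atoms.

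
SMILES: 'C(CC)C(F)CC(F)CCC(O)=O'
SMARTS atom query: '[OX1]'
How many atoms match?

1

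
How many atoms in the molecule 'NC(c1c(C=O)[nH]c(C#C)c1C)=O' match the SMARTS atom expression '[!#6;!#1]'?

4

The query [!#6;!#1] means: not carbon and not hydrogen — any heteroatom.
Check the 13 heavy atoms by environment: 1× n (aromatic) → match; 4× c (aromatic) → no; 5× C → no; 2× O → match; 1× N → match.
Summing the matching environments: 1 + 2 + 1 = 4 matching atoms.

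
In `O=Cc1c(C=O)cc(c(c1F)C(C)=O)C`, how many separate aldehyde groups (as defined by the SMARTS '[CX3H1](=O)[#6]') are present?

2

[CX3H1](=O)[#6] is the SMARTS for an aldehyde: an sp2 carbon with one H, double-bonded to O and single-bonded to carbon.
The molecule carries 2 separate instances of an aldehyde (-CHO) meeting every constraint; each maps to a distinct set of atoms, giving 2 matches.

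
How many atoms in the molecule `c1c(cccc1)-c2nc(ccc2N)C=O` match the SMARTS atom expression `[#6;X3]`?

The query [#6;X3] means: any carbon (aromatic or not) with three total connections.
Check the 15 heavy atoms by environment: 1× n (aromatic, X2) → no; 11× c (aromatic, X3) → match; 1× C (X3) → match; 1× O (X1) → no; 1× N (X3) → no.
Summing the matching environments: 11 + 1 = 12 matching atoms.

12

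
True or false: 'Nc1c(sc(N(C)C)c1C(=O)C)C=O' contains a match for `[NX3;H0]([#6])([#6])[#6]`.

True

The pattern [NX3;H0]([#6])([#6])[#6] describes a trivalent nitrogen with no H, bonded to three carbons — a tertiary amine.
The molecule carries a dimethylamino group (-N(CH3)2), whose atoms satisfy every constraint of the query, so the pattern matches.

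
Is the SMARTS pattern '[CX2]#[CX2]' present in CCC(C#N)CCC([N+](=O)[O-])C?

No

The pattern [CX2]#[CX2] describes a carbon-carbon triple bond — an alkyne.
The closest candidate here is a nitrile (-C#N), but the triple bond is C#N, not C#C. No other fragment satisfies the full query, so there is no match.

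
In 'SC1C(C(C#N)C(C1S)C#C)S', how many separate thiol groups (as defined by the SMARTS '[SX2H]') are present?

3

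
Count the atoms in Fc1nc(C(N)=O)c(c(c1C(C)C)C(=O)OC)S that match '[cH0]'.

5

The query [cH0] means: aromatic carbon with no attached hydrogen (substituted or ring-fusion).
Check the 18 heavy atoms by environment: 1× n (aromatic, H0) → no; 5× c (aromatic, H0) → match; 2× C (H0) → no; 3× O (H0) → no; 1× N (H2) → no; 1× C (H1) → no; 3× C (H3) → no; 1× S (H1) → no; 1× F (H0) → no.
That gives 5 matching atoms.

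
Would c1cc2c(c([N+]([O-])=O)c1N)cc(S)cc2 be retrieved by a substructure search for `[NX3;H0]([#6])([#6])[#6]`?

No

The pattern [NX3;H0]([#6])([#6])[#6] describes a trivalent nitrogen with no H, bonded to three carbons — a tertiary amine.
The closest candidate here is a primary amino group (-NH2), but the nitrogen has H2, not H0 with three carbons. No other fragment satisfies the full query, so there is no match.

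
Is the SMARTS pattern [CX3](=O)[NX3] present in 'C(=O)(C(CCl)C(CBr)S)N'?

Yes

The pattern [CX3](=O)[NX3] describes a carbonyl carbon bonded to a trivalent nitrogen — an amide.
The molecule carries a primary amide (-C(=O)NH2), whose atoms satisfy every constraint of the query, so the pattern matches.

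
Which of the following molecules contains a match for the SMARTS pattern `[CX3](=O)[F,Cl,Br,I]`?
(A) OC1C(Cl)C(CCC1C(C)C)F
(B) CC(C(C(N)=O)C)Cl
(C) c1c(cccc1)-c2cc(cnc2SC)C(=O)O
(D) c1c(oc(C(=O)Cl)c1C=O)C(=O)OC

D

[CX3](=O)[F,Cl,Br,I] describes a carbonyl carbon bonded to a halogen (an acyl halide).
(A) has a chloro substituent but the Cl is not on a carbonyl carbon.
(B) has a chloro substituent but the Cl is not on a carbonyl carbon.
(C) has a carboxylic acid group (-C(=O)OH) but the carbonyl is bonded to -OH, not to a halogen.
(D) contains an acyl chloride (-C(=O)Cl), which satisfies every atom and bond constraint.
So the answer is (D).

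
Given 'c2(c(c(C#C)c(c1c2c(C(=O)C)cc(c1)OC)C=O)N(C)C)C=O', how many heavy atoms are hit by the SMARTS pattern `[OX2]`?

The query [OX2] means: aliphatic oxygen with two total connections — ether, hydroxyl, or ester single-bond O.
Check the 24 heavy atoms by environment: 10× c (aromatic, X3) → no; 1× O (X2) → match; 4× C (X4) → no; 3× C (X3) → no; 3× O (X1) → no; 1× N (X3) → no; 2× C (X2) → no.
That gives 1 matching atom.

1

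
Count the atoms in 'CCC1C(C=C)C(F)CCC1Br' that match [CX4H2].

3

Check the 12 heavy atoms by environment: 4× C (H1, X4) → no; 3× C (H2, X4) → match; 1× C (H1, X3) → no; 1× C (H2, X3) → no; 1× Br (H0, X1) → no; 1× F (H0, X1) → no; 1× C (H3, X4) → no.
That gives 3 matching atoms.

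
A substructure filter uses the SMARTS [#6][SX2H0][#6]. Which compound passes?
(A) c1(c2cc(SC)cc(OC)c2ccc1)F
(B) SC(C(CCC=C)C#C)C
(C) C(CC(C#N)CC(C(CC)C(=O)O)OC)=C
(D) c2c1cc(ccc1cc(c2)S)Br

A

[#6][SX2H0][#6] describes an aliphatic sulfur bridging two carbons with no H on the sulfur (a thioether).
(A) contains a methylthio ether (-SCH3), which satisfies every atom and bond constraint.
(B) has a thiol (-SH) but the sulfur has H1, not H0 bridging two carbons.
(C) has a methoxy ether (-OCH3) but the bridging atom is O, not S.
(D) has a thiol (-SH) but the sulfur has H1, not H0 bridging two carbons.
So the answer is (A).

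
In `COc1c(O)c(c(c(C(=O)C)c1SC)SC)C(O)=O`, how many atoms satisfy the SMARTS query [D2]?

3

Check the 19 heavy atoms by environment: 6× c (aromatic, D3) → no; 2× C (D3) → no; 4× O (D1) → no; 4× C (D1) → no; 2× S (D2) → match; 1× O (D2) → match.
Summing the matching environments: 2 + 1 = 3 matching atoms.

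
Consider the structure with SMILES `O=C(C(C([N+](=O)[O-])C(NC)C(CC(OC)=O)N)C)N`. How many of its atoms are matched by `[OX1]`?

The query [OX1] means: aliphatic oxygen with one total connection — typically a carbonyl =O or an oxide.
Check the 19 heavy atoms by environment: 8× C (X4) → no; 3× N (X3) → no; 2× C (X3) → no; 3× O (X1) → match; 1× O (X2) → no; 1× N (charge +1, X3) → no; 1× O (charge -1, X1) → match.
Summing the matching environments: 3 + 1 = 4 matching atoms.

4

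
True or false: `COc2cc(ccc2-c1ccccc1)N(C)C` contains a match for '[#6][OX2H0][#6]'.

True

The pattern [#6][OX2H0][#6] describes an aliphatic oxygen bridging two carbons with no H on the oxygen — an ether.
The molecule carries a methoxy ether (-OCH3), whose atoms satisfy every constraint of the query, so the pattern matches.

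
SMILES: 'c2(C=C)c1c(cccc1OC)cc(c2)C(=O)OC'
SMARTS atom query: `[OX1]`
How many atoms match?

The query [OX1] means: aliphatic oxygen with one total connection — typically a carbonyl =O or an oxide.
Check the 18 heavy atoms by environment: 10× c (aromatic, X3) → no; 3× C (X3) → no; 1× O (X1) → match; 2× O (X2) → no; 2× C (X4) → no.
That gives 1 matching atom.

1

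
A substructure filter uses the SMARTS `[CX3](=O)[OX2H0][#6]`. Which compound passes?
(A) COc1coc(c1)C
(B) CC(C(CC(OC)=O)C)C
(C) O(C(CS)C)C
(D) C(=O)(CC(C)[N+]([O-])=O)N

B

[CX3](=O)[OX2H0][#6] describes a carbonyl carbon bonded to an oxygen that is itself bonded to carbon (no H on that O) (an ester).
(A) has a methoxy ether (-OCH3) but the ether oxygen is not adjacent to a C=O carbon.
(B) contains a methyl-ester group (-C(=O)OCH3), which satisfies every atom and bond constraint.
(C) has a methoxy ether (-OCH3) but the ether oxygen is not adjacent to a C=O carbon.
(D) has a primary amide (-C(=O)NH2) but the carbonyl is bonded to N, not to an O-C linkage.
So the answer is (B).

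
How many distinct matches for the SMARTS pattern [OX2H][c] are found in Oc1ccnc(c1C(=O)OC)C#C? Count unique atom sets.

1

[OX2H][c] is the SMARTS for a phenol: a hydroxyl oxygen attached to an aromatic carbon.
Exactly one fragment in the molecule meets all constraints, giving 1 match.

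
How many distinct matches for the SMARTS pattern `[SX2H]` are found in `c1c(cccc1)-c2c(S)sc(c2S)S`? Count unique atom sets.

3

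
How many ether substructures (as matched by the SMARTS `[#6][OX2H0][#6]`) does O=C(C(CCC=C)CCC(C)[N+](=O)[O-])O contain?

0

[#6][OX2H0][#6] is the SMARTS for an ether: an aliphatic oxygen bridging two carbons with no H on the oxygen.
The molecule has a carboxylic acid group (-C(=O)OH), but the -OH oxygen has H1; the =O is OX1, not OX2; nothing else fits, so there are 0 matches.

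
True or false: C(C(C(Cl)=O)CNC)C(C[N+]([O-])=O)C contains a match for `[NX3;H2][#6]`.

False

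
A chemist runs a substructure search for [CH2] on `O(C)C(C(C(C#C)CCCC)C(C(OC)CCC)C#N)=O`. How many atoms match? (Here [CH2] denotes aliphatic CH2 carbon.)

Check the 21 heavy atoms by environment: 5× C (H2) → match; 5× C (H1) → no; 4× C (H3) → no; 3× C (H0) → no; 1× N (H0) → no; 3× O (H0) → no.
That gives 5 matching atoms.

5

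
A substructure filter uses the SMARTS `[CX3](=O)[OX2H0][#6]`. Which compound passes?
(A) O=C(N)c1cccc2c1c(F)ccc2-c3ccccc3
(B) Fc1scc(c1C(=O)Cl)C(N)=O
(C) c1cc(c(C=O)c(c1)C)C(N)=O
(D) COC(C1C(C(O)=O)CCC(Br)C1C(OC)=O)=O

D

[CX3](=O)[OX2H0][#6] describes a carbonyl carbon bonded to an oxygen that is itself bonded to carbon (no H on that O) (an ester).
(A) has a primary amide (-C(=O)NH2) but the carbonyl is bonded to N, not to an O-C linkage.
(B) has a primary amide (-C(=O)NH2) but the carbonyl is bonded to N, not to an O-C linkage.
(C) has a primary amide (-C(=O)NH2) but the carbonyl is bonded to N, not to an O-C linkage.
(D) contains a methyl-ester group (-C(=O)OCH3), which satisfies every atom and bond constraint.
So the answer is (D).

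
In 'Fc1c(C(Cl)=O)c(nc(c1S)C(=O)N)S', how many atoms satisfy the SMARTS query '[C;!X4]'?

The query [C;!X4] means: aliphatic carbon that does not have four total connections.
Check the 15 heavy atoms by environment: 1× n (aromatic, X2) → no; 5× c (aromatic, X3) → no; 2× S (X2) → no; 2× C (X3) → match; 2× O (X1) → no; 1× Cl (X1) → no; 1× N (X3) → no; 1× F (X1) → no.
That gives 2 matching atoms.

2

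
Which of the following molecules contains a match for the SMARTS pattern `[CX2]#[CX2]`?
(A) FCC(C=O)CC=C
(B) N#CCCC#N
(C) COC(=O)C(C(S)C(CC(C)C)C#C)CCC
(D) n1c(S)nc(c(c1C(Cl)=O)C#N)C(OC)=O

[CX2]#[CX2] describes a carbon-carbon triple bond (an alkyne).
(A) has a vinyl group (-CH=CH2) but the C=C is a double bond; both carbons are CX3, not CX2.
(B) has a nitrile (-C#N) but the triple bond is C#N, not C#C.
(C) contains an ethynyl group (-C#CH), which satisfies every atom and bond constraint.
(D) has a nitrile (-C#N) but the triple bond is C#N, not C#C.
So the answer is (C).

C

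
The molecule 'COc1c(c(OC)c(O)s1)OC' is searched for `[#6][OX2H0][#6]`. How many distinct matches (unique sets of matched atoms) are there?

3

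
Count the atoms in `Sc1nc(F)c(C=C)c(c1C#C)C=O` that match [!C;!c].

4

The query [!C;!c] means: neither aliphatic nor aromatic carbon — same as [!#6].
Check the 14 heavy atoms by environment: 1× n (aromatic) → match; 5× c (aromatic) → no; 5× C → no; 1× S → match; 1× F → match; 1× O → match.
Summing the matching environments: 1 + 1 + 1 + 1 = 4 matching atoms.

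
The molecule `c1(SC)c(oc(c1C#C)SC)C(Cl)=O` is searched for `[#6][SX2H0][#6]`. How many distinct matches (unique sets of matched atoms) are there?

[#6][SX2H0][#6] is the SMARTS for a thioether: an aliphatic sulfur bridging two carbons with no H on the sulfur.
The molecule carries 2 separate instances of a methylthio ether (-SCH3) meeting every constraint; each maps to a distinct set of atoms, giving 2 matches.

2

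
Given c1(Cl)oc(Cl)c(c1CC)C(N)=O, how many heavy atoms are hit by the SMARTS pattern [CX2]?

The query [CX2] means: C with X2: aliphatic carbon with exactly 2 total connections.
Check the 12 heavy atoms by environment: 1× o (aromatic, X2) → no; 4× c (aromatic, X3) → no; 1× C (X3) → no; 1× O (X1) → no; 1× N (X3) → no; 2× C (X4) → no; 2× Cl (X1) → no.
No environment satisfies the query, so 0 matching atoms.

0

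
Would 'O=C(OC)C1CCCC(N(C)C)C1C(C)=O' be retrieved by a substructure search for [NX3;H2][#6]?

The pattern [NX3;H2][#6] describes a trivalent nitrogen with two H attached to carbon — a primary amine.
The closest candidate here is a dimethylamino group (-N(CH3)2), but the nitrogen has H0, not H2. No other fragment satisfies the full query, so there is no match.

No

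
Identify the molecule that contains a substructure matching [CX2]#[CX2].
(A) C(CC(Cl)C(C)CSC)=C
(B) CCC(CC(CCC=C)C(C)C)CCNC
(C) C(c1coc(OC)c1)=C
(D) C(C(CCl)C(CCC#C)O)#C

D

[CX2]#[CX2] describes a carbon-carbon triple bond (an alkyne).
(A) has a vinyl group (-CH=CH2) but the C=C is a double bond; both carbons are CX3, not CX2.
(B) has a vinyl group (-CH=CH2) but the C=C is a double bond; both carbons are CX3, not CX2.
(C) has a vinyl group (-CH=CH2) but the C=C is a double bond; both carbons are CX3, not CX2.
(D) contains an ethynyl group (-C#CH), which satisfies every atom and bond constraint.
So the answer is (D).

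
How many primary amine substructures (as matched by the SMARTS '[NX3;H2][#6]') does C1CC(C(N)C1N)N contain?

[NX3;H2][#6] is the SMARTS for a primary amine: a trivalent nitrogen with two H attached to carbon.
The molecule carries 3 separate instances of a primary amino group (-NH2) meeting every constraint; each maps to a distinct set of atoms, giving 3 matches.

3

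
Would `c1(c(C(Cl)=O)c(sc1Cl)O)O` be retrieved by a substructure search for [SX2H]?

No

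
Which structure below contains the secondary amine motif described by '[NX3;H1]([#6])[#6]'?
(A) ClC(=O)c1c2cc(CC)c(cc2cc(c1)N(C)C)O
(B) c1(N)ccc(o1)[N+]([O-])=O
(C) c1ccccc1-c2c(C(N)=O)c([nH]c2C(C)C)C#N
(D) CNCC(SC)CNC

D

[NX3;H1]([#6])[#6] describes a trivalent nitrogen with one H, bonded to two carbons (a secondary amine).
(A) has a dimethylamino group (-N(CH3)2) but the nitrogen has H0, not H1.
(B) has a primary amino group (-NH2) but the nitrogen has H2 and only one carbon neighbour.
(C) has a primary amide (-C(=O)NH2) but the -C(=O)NH2 nitrogen has H2, not H1.
(D) contains an N-methylamino group (-NHCH3), which satisfies every atom and bond constraint.
So the answer is (D).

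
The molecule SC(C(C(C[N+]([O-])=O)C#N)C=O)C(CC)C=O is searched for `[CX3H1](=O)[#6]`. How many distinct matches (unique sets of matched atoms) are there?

2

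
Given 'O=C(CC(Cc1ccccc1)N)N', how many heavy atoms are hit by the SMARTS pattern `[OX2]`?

Check the 13 heavy atoms by environment: 3× C (X4) → no; 2× N (X3) → no; 6× c (aromatic, X3) → no; 1× C (X3) → no; 1× O (X1) → no.
No environment satisfies the query, so 0 matching atoms.

0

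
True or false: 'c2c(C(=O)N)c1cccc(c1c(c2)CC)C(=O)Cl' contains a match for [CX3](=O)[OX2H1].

False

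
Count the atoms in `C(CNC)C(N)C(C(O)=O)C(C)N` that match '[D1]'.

6

The query [D1] means: atom with exactly one heavy-atom neighbour (degree 1).
Check the 13 heavy atoms by environment: 2× C (D2) → no; 4× C (D3) → no; 2× C (D1) → match; 2× N (D1) → match; 2× O (D1) → match; 1× N (D2) → no.
Summing the matching environments: 2 + 2 + 2 = 6 matching atoms.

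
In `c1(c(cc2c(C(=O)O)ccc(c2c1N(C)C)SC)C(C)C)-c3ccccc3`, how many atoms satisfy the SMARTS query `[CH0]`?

1

The query [CH0] means: aliphatic carbon with no attached hydrogen.
Check the 27 heavy atoms by environment: 8× c (aromatic, H0) → no; 8× c (aromatic, H1) → no; 1× C (H1) → no; 5× C (H3) → no; 1× N (H0) → no; 1× C (H0) → match; 1× O (H0) → no; 1× O (H1) → no; 1× S (H0) → no.
That gives 1 matching atom.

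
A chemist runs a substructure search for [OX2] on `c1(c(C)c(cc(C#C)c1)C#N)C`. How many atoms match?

The query [OX2] means: aliphatic oxygen with two total connections — ether, hydroxyl, or ester single-bond O.
Check the 12 heavy atoms by environment: 6× c (aromatic, X3) → no; 2× C (X4) → no; 3× C (X2) → no; 1× N (X1) → no.
No environment satisfies the query, so 0 matching atoms.

0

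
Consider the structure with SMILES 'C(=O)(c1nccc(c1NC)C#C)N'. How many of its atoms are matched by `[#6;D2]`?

Check the 13 heavy atoms by environment: 1× n (aromatic, D2) → no; 2× c (aromatic, D2) → match; 3× c (aromatic, D3) → no; 1× C (D2) → match; 2× C (D1) → no; 1× C (D3) → no; 1× O (D1) → no; 1× N (D1) → no; 1× N (D2) → no.
Summing the matching environments: 2 + 1 = 3 matching atoms.

3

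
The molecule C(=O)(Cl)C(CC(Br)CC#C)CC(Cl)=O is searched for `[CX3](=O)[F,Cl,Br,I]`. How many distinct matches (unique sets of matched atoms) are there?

[CX3](=O)[F,Cl,Br,I] is the SMARTS for an acyl halide: a carbonyl carbon bonded to a halogen.
The molecule carries 2 separate instances of an acyl chloride (-C(=O)Cl) meeting every constraint; each maps to a distinct set of atoms, giving 2 matches.

2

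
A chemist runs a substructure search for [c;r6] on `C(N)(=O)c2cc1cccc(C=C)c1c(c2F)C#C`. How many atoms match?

10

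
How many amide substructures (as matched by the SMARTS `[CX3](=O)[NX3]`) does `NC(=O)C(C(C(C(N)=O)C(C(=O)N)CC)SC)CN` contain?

3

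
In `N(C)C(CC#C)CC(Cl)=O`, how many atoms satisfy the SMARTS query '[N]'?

1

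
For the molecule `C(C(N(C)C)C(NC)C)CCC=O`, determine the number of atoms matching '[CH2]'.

3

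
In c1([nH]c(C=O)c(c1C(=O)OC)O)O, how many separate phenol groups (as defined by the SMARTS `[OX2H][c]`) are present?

[OX2H][c] is the SMARTS for a phenol: a hydroxyl oxygen attached to an aromatic carbon.
The molecule carries 2 separate instances of a hydroxyl group (-OH) meeting every constraint; each maps to a distinct set of atoms, giving 2 matches.

2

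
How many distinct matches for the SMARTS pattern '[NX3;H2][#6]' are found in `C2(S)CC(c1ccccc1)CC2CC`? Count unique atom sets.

[NX3;H2][#6] is the SMARTS for a primary amine: a trivalent nitrogen with two H attached to carbon.
No fragment in the molecule satisfies every constraint, giving 0 matches.

0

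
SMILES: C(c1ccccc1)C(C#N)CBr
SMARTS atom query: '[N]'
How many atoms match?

The query [N] means: uppercase N matches aliphatic (non-aromatic) nitrogen only.
Check the 12 heavy atoms by environment: 4× C → no; 1× N → match; 1× Br → no; 6× c (aromatic) → no.
That gives 1 matching atom.

1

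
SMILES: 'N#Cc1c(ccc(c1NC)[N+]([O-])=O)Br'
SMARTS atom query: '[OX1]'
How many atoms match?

2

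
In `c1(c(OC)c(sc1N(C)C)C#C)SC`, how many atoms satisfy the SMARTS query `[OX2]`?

The query [OX2] means: aliphatic oxygen with two total connections — ether, hydroxyl, or ester single-bond O.
Check the 14 heavy atoms by environment: 1× s (aromatic, X2) → no; 4× c (aromatic, X3) → no; 1× S (X2) → no; 4× C (X4) → no; 2× C (X2) → no; 1× O (X2) → match; 1× N (X3) → no.
That gives 1 matching atom.

1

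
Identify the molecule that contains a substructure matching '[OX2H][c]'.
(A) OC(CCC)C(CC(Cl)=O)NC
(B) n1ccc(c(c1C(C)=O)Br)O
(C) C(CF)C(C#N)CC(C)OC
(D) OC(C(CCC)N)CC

B

[OX2H][c] describes a hydroxyl oxygen attached to an aromatic carbon (a phenol).
(A) has a hydroxyl group (-OH) but the -OH is on an aliphatic carbon, not an aromatic c.
(B) contains a hydroxyl group (-OH), which satisfies every atom and bond constraint.
(C) has a methoxy ether (-OCH3) but the oxygen has H0, not H1.
(D) has a hydroxyl group (-OH) but the -OH is on an aliphatic carbon, not an aromatic c.
So the answer is (B).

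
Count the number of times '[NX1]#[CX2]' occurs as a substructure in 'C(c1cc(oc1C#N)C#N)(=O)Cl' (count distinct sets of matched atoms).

2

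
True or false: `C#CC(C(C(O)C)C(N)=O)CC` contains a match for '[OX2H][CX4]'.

The pattern [OX2H][CX4] describes a hydroxyl oxygen bound to an sp3 (X4) carbon — an aliphatic alcohol.
The molecule carries a hydroxyl group (-OH), whose atoms satisfy every constraint of the query, so the pattern matches.

True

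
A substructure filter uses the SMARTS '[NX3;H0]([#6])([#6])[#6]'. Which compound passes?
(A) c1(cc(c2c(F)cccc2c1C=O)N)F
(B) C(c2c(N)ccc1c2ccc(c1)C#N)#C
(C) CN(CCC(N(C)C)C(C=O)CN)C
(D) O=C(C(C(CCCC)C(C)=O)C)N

C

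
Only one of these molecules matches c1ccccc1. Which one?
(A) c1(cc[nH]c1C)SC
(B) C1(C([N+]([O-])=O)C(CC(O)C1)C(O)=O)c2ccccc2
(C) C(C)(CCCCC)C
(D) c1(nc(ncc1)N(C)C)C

B

c1ccccc1 describes six aromatic carbons in a ring (a benzene ring).
(A) has a methyl group (-CH3) but no six-membered all-carbon aromatic ring is present.
(B) contains a phenyl ring, which satisfies every atom and bond constraint.
(C) has a methyl group (-CH3) but no six-membered all-carbon aromatic ring is present.
(D) has a methyl group (-CH3) but no six-membered all-carbon aromatic ring is present.
So the answer is (B).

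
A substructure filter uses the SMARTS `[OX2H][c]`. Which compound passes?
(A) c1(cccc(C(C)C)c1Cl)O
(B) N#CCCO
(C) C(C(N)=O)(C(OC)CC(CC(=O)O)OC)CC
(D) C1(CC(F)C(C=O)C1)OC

A

[OX2H][c] describes a hydroxyl oxygen attached to an aromatic carbon (a phenol).
(A) contains a hydroxyl group (-OH), which satisfies every atom and bond constraint.
(B) has a hydroxyl group (-OH) but the -OH is on an aliphatic carbon, not an aromatic c.
(C) has a methoxy ether (-OCH3) but the oxygen has H0, not H1.
(D) has a methoxy ether (-OCH3) but the oxygen has H0, not H1.
So the answer is (A).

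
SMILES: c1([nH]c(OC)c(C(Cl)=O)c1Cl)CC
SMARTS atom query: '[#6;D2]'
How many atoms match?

1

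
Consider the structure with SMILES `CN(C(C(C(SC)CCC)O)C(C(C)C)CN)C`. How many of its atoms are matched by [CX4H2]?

3

The query [CX4H2] means: sp3 carbon (X4) with exactly two hydrogens.
Check the 18 heavy atoms by environment: 3× C (H2, X4) → match; 5× C (H1, X4) → no; 1× S (H0, X2) → no; 6× C (H3, X4) → no; 1× N (H2, X3) → no; 1× N (H0, X3) → no; 1× O (H1, X2) → no.
That gives 3 matching atoms.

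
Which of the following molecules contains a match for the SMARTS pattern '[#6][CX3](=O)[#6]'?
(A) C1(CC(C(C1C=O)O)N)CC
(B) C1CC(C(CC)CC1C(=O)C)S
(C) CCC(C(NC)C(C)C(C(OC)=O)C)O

B

[#6][CX3](=O)[#6] describes a carbonyl carbon (no H) flanked by two carbons (a ketone).
(A) has an aldehyde (-CHO) but the carbonyl carbon has H1, so it is not flanked by two carbons.
(B) contains an acetyl/ketone group (-C(=O)CH3), which satisfies every atom and bond constraint.
(C) has a methyl-ester group (-C(=O)OCH3) but one neighbour of the carbonyl carbon is O, not C.
So the answer is (B).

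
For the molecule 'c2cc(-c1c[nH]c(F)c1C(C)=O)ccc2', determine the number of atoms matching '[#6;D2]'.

6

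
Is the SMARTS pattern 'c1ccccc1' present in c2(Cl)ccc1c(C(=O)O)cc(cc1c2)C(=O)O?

Yes

The pattern c1ccccc1 describes six aromatic carbons in a ring — a benzene ring.
The required atom environment is present in the molecule, so the pattern matches.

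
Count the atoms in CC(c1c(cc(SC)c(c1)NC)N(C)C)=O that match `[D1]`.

6

The query [D1] means: atom with exactly one heavy-atom neighbour (degree 1).
Check the 16 heavy atoms by environment: 4× c (aromatic, D3) → no; 2× c (aromatic, D2) → no; 1× N (D3) → no; 5× C (D1) → match; 1× N (D2) → no; 1× C (D3) → no; 1× O (D1) → match; 1× S (D2) → no.
Summing the matching environments: 5 + 1 = 6 matching atoms.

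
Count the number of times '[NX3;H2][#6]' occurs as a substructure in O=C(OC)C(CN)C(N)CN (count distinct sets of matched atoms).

3

[NX3;H2][#6] is the SMARTS for a primary amine: a trivalent nitrogen with two H attached to carbon.
The molecule carries 3 separate instances of a primary amino group (-NH2) meeting every constraint; each maps to a distinct set of atoms, giving 3 matches.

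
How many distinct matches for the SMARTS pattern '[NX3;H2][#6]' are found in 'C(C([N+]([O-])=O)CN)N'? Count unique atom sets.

[NX3;H2][#6] is the SMARTS for a primary amine: a trivalent nitrogen with two H attached to carbon.
The molecule carries 2 separate instances of a primary amino group (-NH2) meeting every constraint; each maps to a distinct set of atoms, giving 2 matches.

2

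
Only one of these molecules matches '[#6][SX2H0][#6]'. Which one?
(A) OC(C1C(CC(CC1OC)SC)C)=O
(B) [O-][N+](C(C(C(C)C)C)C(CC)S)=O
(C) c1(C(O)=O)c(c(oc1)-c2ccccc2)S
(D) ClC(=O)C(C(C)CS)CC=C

A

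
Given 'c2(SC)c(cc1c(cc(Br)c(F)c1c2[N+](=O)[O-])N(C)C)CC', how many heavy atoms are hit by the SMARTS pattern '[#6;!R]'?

5

Check the 22 heavy atoms by environment: 10× c (aromatic, in 6-ring) → no; 5× C (acyclic) → match; 1× N (charge +1, acyclic) → no; 1× O (charge -1, acyclic) → no; 1× O (acyclic) → no; 1× N (acyclic) → no; 1× S (acyclic) → no; 1× F (acyclic) → no; 1× Br (acyclic) → no.
That gives 5 matching atoms.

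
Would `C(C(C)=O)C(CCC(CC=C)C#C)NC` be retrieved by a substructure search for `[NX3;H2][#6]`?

No

The pattern [NX3;H2][#6] describes a trivalent nitrogen with two H attached to carbon — a primary amine.
The closest candidate here is an N-methylamino group (-NHCH3), but the nitrogen bears two carbons and only one H (H1), not H2. No other fragment satisfies the full query, so there is no match.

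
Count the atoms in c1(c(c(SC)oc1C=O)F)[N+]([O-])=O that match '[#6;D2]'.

Check the 13 heavy atoms by environment: 1× o (aromatic, D2) → no; 4× c (aromatic, D3) → no; 1× S (D2) → no; 1× C (D1) → no; 1× F (D1) → no; 1× N (charge +1, D3) → no; 1× O (charge -1, D1) → no; 2× O (D1) → no; 1× C (D2) → match.
That gives 1 matching atom.

1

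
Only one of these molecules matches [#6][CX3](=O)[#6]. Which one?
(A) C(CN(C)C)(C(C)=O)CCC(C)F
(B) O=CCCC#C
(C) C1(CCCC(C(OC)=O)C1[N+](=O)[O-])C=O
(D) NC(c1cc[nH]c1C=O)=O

A

[#6][CX3](=O)[#6] describes a carbonyl carbon (no H) flanked by two carbons (a ketone).
(A) contains an acetyl/ketone group (-C(=O)CH3), which satisfies every atom and bond constraint.
(B) has an aldehyde (-CHO) but the carbonyl carbon has H1, so it is not flanked by two carbons.
(C) has an aldehyde (-CHO) but the carbonyl carbon has H1, so it is not flanked by two carbons.
(D) has an aldehyde (-CHO) but the carbonyl carbon has H1, so it is not flanked by two carbons.
So the answer is (A).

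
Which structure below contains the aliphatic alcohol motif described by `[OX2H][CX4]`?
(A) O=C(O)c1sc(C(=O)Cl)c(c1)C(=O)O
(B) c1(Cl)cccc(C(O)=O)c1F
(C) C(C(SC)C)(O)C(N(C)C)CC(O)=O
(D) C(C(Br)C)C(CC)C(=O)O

C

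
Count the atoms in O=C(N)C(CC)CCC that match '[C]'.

Check the 9 heavy atoms by environment: 7× C → match; 1× O → no; 1× N → no.
That gives 7 matching atoms.

7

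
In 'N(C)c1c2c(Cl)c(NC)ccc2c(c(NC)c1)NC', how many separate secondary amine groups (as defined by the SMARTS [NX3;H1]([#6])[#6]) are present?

4

[NX3;H1]([#6])[#6] is the SMARTS for a secondary amine: a trivalent nitrogen with one H, bonded to two carbons.
The molecule carries 4 separate instances of an N-methylamino group (-NHCH3) meeting every constraint; each maps to a distinct set of atoms, giving 4 matches.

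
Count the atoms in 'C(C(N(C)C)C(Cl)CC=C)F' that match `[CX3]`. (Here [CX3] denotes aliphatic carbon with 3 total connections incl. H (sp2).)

2

The query [CX3] means: C with X3: aliphatic carbon with exactly 3 total connections.
Check the 11 heavy atoms by environment: 6× C (X4) → no; 2× C (X3) → match; 1× Cl (X1) → no; 1× N (X3) → no; 1× F (X1) → no.
That gives 2 matching atoms.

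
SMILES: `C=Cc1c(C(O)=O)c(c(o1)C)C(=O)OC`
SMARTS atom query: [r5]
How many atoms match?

5

The query [r5] means: r5 matches atoms in a five-membered ring.
Check the 15 heavy atoms by environment: 1× o (aromatic, in 5-ring) → match; 4× c (aromatic, in 5-ring) → match; 6× C (acyclic) → no; 4× O (acyclic) → no.
Summing the matching environments: 1 + 4 = 5 matching atoms.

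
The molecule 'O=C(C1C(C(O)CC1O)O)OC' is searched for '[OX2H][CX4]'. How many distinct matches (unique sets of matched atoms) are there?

[OX2H][CX4] is the SMARTS for an aliphatic alcohol: a hydroxyl oxygen bound to an sp3 (X4) carbon.
The molecule carries 3 separate instances of a hydroxyl group (-OH) meeting every constraint; each maps to a distinct set of atoms, giving 3 matches.

3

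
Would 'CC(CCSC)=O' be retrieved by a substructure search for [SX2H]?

The pattern [SX2H] describes an aliphatic sulfur with two connections, one being H — a thiol.
The closest candidate here is a methylthio ether (-SCH3), but the sulfur has H0 (bonded to two carbons), not H1. No other fragment satisfies the full query, so there is no match.

No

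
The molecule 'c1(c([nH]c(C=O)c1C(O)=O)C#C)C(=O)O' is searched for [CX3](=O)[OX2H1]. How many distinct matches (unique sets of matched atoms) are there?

2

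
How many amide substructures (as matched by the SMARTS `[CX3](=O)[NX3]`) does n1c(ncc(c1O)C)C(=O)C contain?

0

[CX3](=O)[NX3] is the SMARTS for an amide: a carbonyl carbon bonded to a trivalent nitrogen.
No fragment in the molecule satisfies every constraint, giving 0 matches.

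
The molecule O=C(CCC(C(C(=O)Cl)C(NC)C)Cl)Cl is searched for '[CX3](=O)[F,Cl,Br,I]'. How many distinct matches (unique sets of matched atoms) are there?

2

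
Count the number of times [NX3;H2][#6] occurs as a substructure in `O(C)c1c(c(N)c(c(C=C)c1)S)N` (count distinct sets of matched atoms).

2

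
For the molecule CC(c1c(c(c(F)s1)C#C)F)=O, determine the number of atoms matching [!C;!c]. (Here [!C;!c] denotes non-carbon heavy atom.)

The query [!C;!c] means: neither aliphatic nor aromatic carbon — same as [!#6].
Check the 12 heavy atoms by environment: 1× s (aromatic) → match; 4× c (aromatic) → no; 2× F → match; 4× C → no; 1× O → match.
Summing the matching environments: 1 + 2 + 1 = 4 matching atoms.

4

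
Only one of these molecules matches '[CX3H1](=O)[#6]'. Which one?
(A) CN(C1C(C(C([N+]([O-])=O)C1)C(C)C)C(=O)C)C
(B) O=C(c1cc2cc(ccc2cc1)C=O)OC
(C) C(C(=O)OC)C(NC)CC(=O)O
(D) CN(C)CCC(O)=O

B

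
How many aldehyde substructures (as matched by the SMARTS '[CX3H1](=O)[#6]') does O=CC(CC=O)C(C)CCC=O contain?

3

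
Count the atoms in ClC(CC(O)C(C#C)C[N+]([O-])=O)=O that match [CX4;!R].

4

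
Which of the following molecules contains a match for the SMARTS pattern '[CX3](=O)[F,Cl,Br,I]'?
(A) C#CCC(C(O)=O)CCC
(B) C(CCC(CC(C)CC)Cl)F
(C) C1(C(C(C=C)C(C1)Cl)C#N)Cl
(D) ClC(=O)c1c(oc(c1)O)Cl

D

[CX3](=O)[F,Cl,Br,I] describes a carbonyl carbon bonded to a halogen (an acyl halide).
(A) has a carboxylic acid group (-C(=O)OH) but the carbonyl is bonded to -OH, not to a halogen.
(B) has a chloro substituent but the Cl is not on a carbonyl carbon.
(C) has a chloro substituent but the Cl is not on a carbonyl carbon.
(D) contains an acyl chloride (-C(=O)Cl), which satisfies every atom and bond constraint.
So the answer is (D).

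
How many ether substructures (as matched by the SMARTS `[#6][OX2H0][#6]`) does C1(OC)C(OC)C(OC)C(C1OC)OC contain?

5

[#6][OX2H0][#6] is the SMARTS for an ether: an aliphatic oxygen bridging two carbons with no H on the oxygen.
The molecule carries 5 separate instances of a methoxy ether (-OCH3) meeting every constraint; each maps to a distinct set of atoms, giving 5 matches.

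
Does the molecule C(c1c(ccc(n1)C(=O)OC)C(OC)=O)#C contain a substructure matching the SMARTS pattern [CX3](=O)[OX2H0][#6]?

The pattern [CX3](=O)[OX2H0][#6] describes a carbonyl carbon bonded to an oxygen that is itself bonded to carbon (no H on that O) — an ester.
The molecule carries a methyl-ester group (-C(=O)OCH3), whose atoms satisfy every constraint of the query, so the pattern matches.

Yes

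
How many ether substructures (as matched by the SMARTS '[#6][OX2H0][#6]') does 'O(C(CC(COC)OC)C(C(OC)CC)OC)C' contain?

[#6][OX2H0][#6] is the SMARTS for an ether: an aliphatic oxygen bridging two carbons with no H on the oxygen.
The molecule carries 5 separate instances of a methoxy ether (-OCH3) meeting every constraint; each maps to a distinct set of atoms, giving 5 matches.

5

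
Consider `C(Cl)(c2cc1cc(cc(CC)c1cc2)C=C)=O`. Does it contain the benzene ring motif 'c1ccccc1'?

Yes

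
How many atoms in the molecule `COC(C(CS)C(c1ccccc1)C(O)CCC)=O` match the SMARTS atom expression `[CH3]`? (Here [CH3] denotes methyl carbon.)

The query [CH3] means: aliphatic carbon with exactly three hydrogens.
Check the 19 heavy atoms by environment: 3× C (H2) → no; 3× C (H1) → no; 2× C (H3) → match; 1× C (H0) → no; 2× O (H0) → no; 1× S (H1) → no; 1× O (H1) → no; 1× c (aromatic, H0) → no; 5× c (aromatic, H1) → no.
That gives 2 matching atoms.

2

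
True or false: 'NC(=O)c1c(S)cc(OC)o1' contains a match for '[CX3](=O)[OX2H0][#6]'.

False

The pattern [CX3](=O)[OX2H0][#6] describes a carbonyl carbon bonded to an oxygen that is itself bonded to carbon (no H on that O) — an ester.
The closest candidate here is a methoxy ether (-OCH3), but the ether oxygen is not adjacent to a C=O carbon. No other fragment satisfies the full query, so there is no match.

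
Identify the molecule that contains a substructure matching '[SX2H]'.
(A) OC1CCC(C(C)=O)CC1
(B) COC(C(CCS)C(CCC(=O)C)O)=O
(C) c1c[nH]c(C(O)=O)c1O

[SX2H] describes an aliphatic sulfur with two connections, one being H (a thiol).
(A) has a hydroxyl group (-OH) but it is an -OH, not an -SH.
(B) contains a thiol (-SH), which satisfies every atom and bond constraint.
(C) has a hydroxyl group (-OH) but it is an -OH, not an -SH.
So the answer is (B).

B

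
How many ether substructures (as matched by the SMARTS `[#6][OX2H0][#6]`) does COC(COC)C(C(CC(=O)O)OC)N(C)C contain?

3

[#6][OX2H0][#6] is the SMARTS for an ether: an aliphatic oxygen bridging two carbons with no H on the oxygen.
The molecule carries 3 separate instances of a methoxy ether (-OCH3) meeting every constraint; each maps to a distinct set of atoms, giving 3 matches.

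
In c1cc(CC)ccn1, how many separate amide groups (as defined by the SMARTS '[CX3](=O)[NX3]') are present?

0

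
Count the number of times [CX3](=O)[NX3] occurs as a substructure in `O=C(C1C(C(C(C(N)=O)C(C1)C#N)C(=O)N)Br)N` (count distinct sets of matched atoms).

3

[CX3](=O)[NX3] is the SMARTS for an amide: a carbonyl carbon bonded to a trivalent nitrogen.
The molecule carries 3 separate instances of a primary amide (-C(=O)NH2) meeting every constraint; each maps to a distinct set of atoms, giving 3 matches.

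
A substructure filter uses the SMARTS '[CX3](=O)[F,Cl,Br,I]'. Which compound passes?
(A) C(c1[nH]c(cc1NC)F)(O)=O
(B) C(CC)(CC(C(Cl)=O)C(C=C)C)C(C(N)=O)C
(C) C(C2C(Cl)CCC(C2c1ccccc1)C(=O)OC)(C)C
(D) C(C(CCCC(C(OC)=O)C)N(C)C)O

B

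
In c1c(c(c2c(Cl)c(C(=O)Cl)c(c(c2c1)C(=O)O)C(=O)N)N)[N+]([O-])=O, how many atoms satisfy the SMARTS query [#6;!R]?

3

The query [#6;!R] means: carbon not in any ring.
Check the 24 heavy atoms by environment: 10× c (aromatic, in 6-ring) → no; 2× N (acyclic) → no; 3× C (acyclic) → match; 5× O (acyclic) → no; 1× N (charge +1, acyclic) → no; 1× O (charge -1, acyclic) → no; 2× Cl (acyclic) → no.
That gives 3 matching atoms.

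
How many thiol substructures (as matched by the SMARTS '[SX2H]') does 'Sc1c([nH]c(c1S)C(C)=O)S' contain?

[SX2H] is the SMARTS for a thiol: an aliphatic sulfur with two connections, one being H.
The molecule carries 3 separate instances of a thiol (-SH) meeting every constraint; each maps to a distinct set of atoms, giving 3 matches.

3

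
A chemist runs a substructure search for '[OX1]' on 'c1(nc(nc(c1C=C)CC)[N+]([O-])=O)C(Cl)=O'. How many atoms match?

The query [OX1] means: aliphatic oxygen with one total connection — typically a carbonyl =O or an oxide.
Check the 16 heavy atoms by environment: 2× n (aromatic, X2) → no; 4× c (aromatic, X3) → no; 1× N (charge +1, X3) → no; 1× O (charge -1, X1) → match; 2× O (X1) → match; 2× C (X4) → no; 3× C (X3) → no; 1× Cl (X1) → no.
Summing the matching environments: 1 + 2 = 3 matching atoms.

3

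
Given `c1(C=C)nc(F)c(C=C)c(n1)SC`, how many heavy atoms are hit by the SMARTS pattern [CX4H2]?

The query [CX4H2] means: sp3 carbon (X4) with exactly two hydrogens.
Check the 13 heavy atoms by environment: 2× n (aromatic, H0, X2) → no; 4× c (aromatic, H0, X3) → no; 2× C (H1, X3) → no; 2× C (H2, X3) → no; 1× F (H0, X1) → no; 1× S (H0, X2) → no; 1× C (H3, X4) → no.
No environment satisfies the query, so 0 matching atoms.

0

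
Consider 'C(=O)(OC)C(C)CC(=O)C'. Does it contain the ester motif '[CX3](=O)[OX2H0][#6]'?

The pattern [CX3](=O)[OX2H0][#6] describes a carbonyl carbon bonded to an oxygen that is itself bonded to carbon (no H on that O) — an ester.
The molecule carries a methyl-ester group (-C(=O)OCH3), whose atoms satisfy every constraint of the query, so the pattern matches.

Yes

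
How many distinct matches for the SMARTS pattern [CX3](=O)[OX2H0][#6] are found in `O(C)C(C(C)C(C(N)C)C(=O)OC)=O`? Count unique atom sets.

2

[CX3](=O)[OX2H0][#6] is the SMARTS for an ester: a carbonyl carbon bonded to an oxygen that is itself bonded to carbon (no H on that O).
The molecule carries 2 separate instances of a methyl-ester group (-C(=O)OCH3) meeting every constraint; each maps to a distinct set of atoms, giving 2 matches.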